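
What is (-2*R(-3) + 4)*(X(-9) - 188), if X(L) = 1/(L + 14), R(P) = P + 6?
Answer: 1878/5 ≈ 375.60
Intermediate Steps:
R(P) = 6 + P
X(L) = 1/(14 + L)
(-2*R(-3) + 4)*(X(-9) - 188) = (-2*(6 - 3) + 4)*(1/(14 - 9) - 188) = (-2*3 + 4)*(1/5 - 188) = (-6 + 4)*(⅕ - 188) = -2*(-939/5) = 1878/5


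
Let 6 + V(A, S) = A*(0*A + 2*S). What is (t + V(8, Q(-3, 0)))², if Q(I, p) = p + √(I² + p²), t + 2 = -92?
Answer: 2704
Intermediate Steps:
t = -94 (t = -2 - 92 = -94)
V(A, S) = -6 + 2*A*S (V(A, S) = -6 + A*(0*A + 2*S) = -6 + A*(0 + 2*S) = -6 + A*(2*S) = -6 + 2*A*S)
(t + V(8, Q(-3, 0)))² = (-94 + (-6 + 2*8*(0 + √((-3)² + 0²))))² = (-94 + (-6 + 2*8*(0 + √(9 + 0))))² = (-94 + (-6 + 2*8*(0 + √9)))² = (-94 + (-6 + 2*8*(0 + 3)))² = (-94 + (-6 + 2*8*3))² = (-94 + (-6 + 48))² = (-94 + 42)² = (-52)² = 2704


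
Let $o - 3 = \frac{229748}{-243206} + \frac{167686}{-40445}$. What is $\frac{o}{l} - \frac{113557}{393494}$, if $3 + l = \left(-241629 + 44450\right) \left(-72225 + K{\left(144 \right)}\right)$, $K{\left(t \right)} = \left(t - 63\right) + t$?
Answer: $- \frac{2642986478334275835601739}{9158390242565072429117510} \approx -0.28859$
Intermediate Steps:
$K{\left(t \right)} = -63 + 2 t$ ($K{\left(t \right)} = \left(-63 + t\right) + t = -63 + 2 t$)
$o = - \frac{10282499583}{4918233335}$ ($o = 3 + \left(\frac{229748}{-243206} + \frac{167686}{-40445}\right) = 3 + \left(229748 \left(- \frac{1}{243206}\right) + 167686 \left(- \frac{1}{40445}\right)\right) = 3 - \frac{25037199588}{4918233335} = - \frac{10282499583}{4918233335} \approx -2.0907$)
$l = 14196887997$ ($l = -3 + \left(-241629 + 44450\right) \left(-72225 + \left(-63 + 2 \cdot 144\right)\right) = -3 - 197179 \left(-72225 + \left(-63 + 288\right)\right) = -3 - 197179 \left(-72225 + 225\right) = -3 - -14196888000 = -3 + 14196888000 = 14196887997$)
$\frac{o}{l} - \frac{113557}{393494} = - \frac{10282499583}{4918233335 \cdot 14196887997} - \frac{113557}{393494} = \left(- \frac{10282499583}{4918233335}\right) \frac{1}{14196887997} - \frac{113557}{393494} = - \frac{3427499861}{23274535933368926665} - \frac{113557}{393494} = - \frac{2642986478334275835601739}{9158390242565072429117510}$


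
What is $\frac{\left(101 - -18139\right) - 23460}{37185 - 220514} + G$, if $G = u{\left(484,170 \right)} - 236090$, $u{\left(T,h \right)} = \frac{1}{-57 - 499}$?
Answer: $- \frac{24064869128169}{101930924} \approx -2.3609 \cdot 10^{5}$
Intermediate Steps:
$u{\left(T,h \right)} = - \frac{1}{556}$ ($u{\left(T,h \right)} = \frac{1}{-556} = - \frac{1}{556}$)
$G = - \frac{131266041}{556}$ ($G = - \frac{1}{556} - 236090 = - \frac{131266041}{556} \approx -2.3609 \cdot 10^{5}$)
$\frac{\left(101 - -18139\right) - 23460}{37185 - 220514} + G = \frac{\left(101 - -18139\right) - 23460}{37185 - 220514} - \frac{131266041}{556} = \frac{\left(101 + 18139\right) - 23460}{-183329} - \frac{131266041}{556} = \left(18240 - 23460\right) \left(- \frac{1}{183329}\right) - \frac{131266041}{556} = \left(-5220\right) \left(- \frac{1}{183329}\right) - \frac{131266041}{556} = \frac{5220}{183329} - \frac{131266041}{556} = - \frac{24064869128169}{101930924}$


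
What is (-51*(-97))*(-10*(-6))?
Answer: 296820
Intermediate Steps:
(-51*(-97))*(-10*(-6)) = 4947*60 = 296820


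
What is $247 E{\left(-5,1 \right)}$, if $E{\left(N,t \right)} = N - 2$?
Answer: $-1729$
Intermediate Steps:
$E{\left(N,t \right)} = -2 + N$ ($E{\left(N,t \right)} = N - 2 = -2 + N$)
$247 E{\left(-5,1 \right)} = 247 \left(-2 - 5\right) = 247 \left(-7\right) = -1729$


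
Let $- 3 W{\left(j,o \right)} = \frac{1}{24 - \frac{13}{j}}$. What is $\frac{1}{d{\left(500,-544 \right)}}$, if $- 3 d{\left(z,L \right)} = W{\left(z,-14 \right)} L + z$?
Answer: $- \frac{107883}{18252500} \approx -0.0059106$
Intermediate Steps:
$W{\left(j,o \right)} = - \frac{1}{3 \left(24 - \frac{13}{j}\right)}$
$d{\left(z,L \right)} = - \frac{z}{3} + \frac{L z}{3 \left(-39 + 72 z\right)}$ ($d{\left(z,L \right)} = - \frac{- \frac{z}{-39 + 72 z} L + z}{3} = - \frac{- \frac{L z}{-39 + 72 z} + z}{3} = - \frac{z - \frac{L z}{-39 + 72 z}}{3} = - \frac{z}{3} + \frac{L z}{3 \left(-39 + 72 z\right)}$)
$\frac{1}{d{\left(500,-544 \right)}} = \frac{1}{\frac{1}{9} \cdot 500 \frac{1}{-13 + 24 \cdot 500} \left(39 - 544 - 36000\right)} = \frac{1}{\frac{1}{9} \cdot 500 \frac{1}{-13 + 12000} \left(39 - 544 - 36000\right)} = \frac{1}{\frac{1}{9} \cdot 500 \cdot \frac{1}{11987} \left(-36505\right)} = \frac{1}{- \frac{18252500}{107883}} = - \frac{107883}{18252500}$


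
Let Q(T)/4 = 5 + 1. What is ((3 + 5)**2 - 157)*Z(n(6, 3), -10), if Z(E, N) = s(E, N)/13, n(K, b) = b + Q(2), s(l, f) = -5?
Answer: 465/13 ≈ 35.769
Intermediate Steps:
Q(T) = 24 (Q(T) = 4*(5 + 1) = 4*6 = 24)
n(K, b) = 24 + b (n(K, b) = b + 24 = 24 + b)
Z(E, N) = -5/13
((3 + 5)**2 - 157)*Z(n(6, 3), -10) = ((3 + 5)**2 - 157)*(-5/13) = (8**2 - 157)*(-5/13) = (64 - 157)*(-5/13) = -93*(-5/13) = 465/13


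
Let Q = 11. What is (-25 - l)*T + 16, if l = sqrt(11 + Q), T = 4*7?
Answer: -684 - 28*sqrt(22) ≈ -815.33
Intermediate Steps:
T = 28
l = sqrt(22) (l = sqrt(11 + 11) = sqrt(22) ≈ 4.6904)
(-25 - l)*T + 16 = (-25 - sqrt(22))*28 + 16 = (-700 - 28*sqrt(22)) + 16 = -684 - 28*sqrt(22)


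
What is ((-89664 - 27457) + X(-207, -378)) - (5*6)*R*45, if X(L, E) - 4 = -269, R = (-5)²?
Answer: -151136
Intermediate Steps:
R = 25
X(L, E) = -265 (X(L, E) = 4 - 269 = -265)
((-89664 - 27457) + X(-207, -378)) - (5*6)*R*45 = ((-89664 - 27457) - 265) - (5*6)*25*45 = (-117121 - 265) - 30*25*45 = -117386 - 750*45 = -117386 - 1*33750 = -117386 - 33750 = -151136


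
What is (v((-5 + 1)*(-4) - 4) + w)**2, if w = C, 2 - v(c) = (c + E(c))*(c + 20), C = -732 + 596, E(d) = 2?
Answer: 338724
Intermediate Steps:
C = -136
v(c) = 2 - (2 + c)*(20 + c) (v(c) = 2 - (c + 2)*(c + 20) = 2 - (2 + c)*(20 + c))
w = -136
(v((-5 + 1)*(-4) - 4) + w)**2 = ((-38 - ((-5 + 1)*(-4) - 4)**2 - 22*((-5 + 1)*(-4) - 4)) - 136)**2 = ((-38 - (-4*(-4) - 4)**2 - 22*(-4*(-4) - 4)) - 136)**2 = ((-38 - (16 - 4)**2 - 22*(16 - 4)) - 136)**2 = ((-38 - 1*12**2 - 22*12) - 136)**2 = ((-38 - 1*144 - 264) - 136)**2 = ((-38 - 144 - 264) - 136)**2 = (-446 - 136)**2 = (-582)**2 = 338724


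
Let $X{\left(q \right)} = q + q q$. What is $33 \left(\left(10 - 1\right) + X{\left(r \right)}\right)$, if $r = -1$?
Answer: $297$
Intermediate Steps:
$X{\left(q \right)} = q + q^{2}$
$33 \left(\left(10 - 1\right) + X{\left(r \right)}\right) = 33 \left(\left(10 - 1\right) - \left(1 - 1\right)\right) = 33 \left(9 - 0\right) = 33 \left(9 + 0\right) = 33 \cdot 9 = 297$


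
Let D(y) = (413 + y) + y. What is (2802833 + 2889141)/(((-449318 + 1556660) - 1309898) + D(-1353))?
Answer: -5691974/204849 ≈ -27.786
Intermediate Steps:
D(y) = 413 + 2*y
(2802833 + 2889141)/(((-449318 + 1556660) - 1309898) + D(-1353)) = (2802833 + 2889141)/(((-449318 + 1556660) - 1309898) + (413 + 2*(-1353))) = 5691974/((1107342 - 1309898) + (413 - 2706)) = 5691974/(-202556 - 2293) = 5691974/(-204849) = 5691974*(-1/204849) = -5691974/204849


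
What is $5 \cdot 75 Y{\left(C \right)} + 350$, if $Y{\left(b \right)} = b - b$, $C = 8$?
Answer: $350$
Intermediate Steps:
$Y{\left(b \right)} = 0$
$5 \cdot 75 Y{\left(C \right)} + 350 = 5 \cdot 75 \cdot 0 + 350 = 375 \cdot 0 + 350 = 0 + 350 = 350$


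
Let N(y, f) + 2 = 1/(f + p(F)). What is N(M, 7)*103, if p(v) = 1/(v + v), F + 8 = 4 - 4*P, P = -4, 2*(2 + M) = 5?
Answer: -32342/169 ≈ -191.37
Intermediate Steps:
M = ½ (M = -2 + (½)*5 = -2 + 5/2 = ½ ≈ 0.50000)
F = 12 (F = -8 + (4 - 4*(-4)) = -8 + (4 + 16) = -8 + 20 = 12)
p(v) = 1/(2*v)
N(y, f) = -2 + 1/(1/24 + f) (N(y, f) = -2 + 1/(f + (½)/12) = -2 + 1/(f + (½)*(1/12)) = -2 + 1/(f + 1/24) = -2 + 1/(1/24 + f))
N(M, 7)*103 = (2*(11 - 24*7)/(1 + 24*7))*103 = (2*(11 - 168)/(1 + 168))*103 = (2*(-157)/169)*103 = (2*(1/169)*(-157))*103 = -314/169*103 = -32342/169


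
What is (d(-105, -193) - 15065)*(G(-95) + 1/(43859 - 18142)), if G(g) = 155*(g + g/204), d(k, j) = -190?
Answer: 394748442813285/1748756 ≈ 2.2573e+8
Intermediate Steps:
G(g) = 31775*g/204 (G(g) = 155*(g + g*(1/204)) = 155*(g + g/204) = 155*(205*g/204) = 31775*g/204)
(d(-105, -193) - 15065)*(G(-95) + 1/(43859 - 18142)) = (-190 - 15065)*((31775/204)*(-95) + 1/(43859 - 18142)) = -15255*(-3018625/204 + 1/25717) = -15255*(-77629978921/5246268) = 394748442813285/1748756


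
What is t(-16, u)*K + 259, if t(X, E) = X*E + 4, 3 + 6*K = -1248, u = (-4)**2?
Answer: 52801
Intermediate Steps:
u = 16
K = -417/2 (K = -1/2 + (1/6)*(-1248) = -1/2 - 208 = -417/2 ≈ -208.50)
t(X, E) = 4 + E*X (t(X, E) = E*X + 4 = 4 + E*X)
t(-16, u)*K + 259 = (4 + 16*(-16))*(-417/2) + 259 = (4 - 256)*(-417/2) + 259 = -252*(-417/2) + 259 = 52542 + 259 = 52801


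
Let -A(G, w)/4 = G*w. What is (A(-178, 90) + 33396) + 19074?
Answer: 116550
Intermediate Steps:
A(G, w) = -4*G*w
(A(-178, 90) + 33396) + 19074 = (-4*(-178)*90 + 33396) + 19074 = (64080 + 33396) + 19074 = 97476 + 19074 = 116550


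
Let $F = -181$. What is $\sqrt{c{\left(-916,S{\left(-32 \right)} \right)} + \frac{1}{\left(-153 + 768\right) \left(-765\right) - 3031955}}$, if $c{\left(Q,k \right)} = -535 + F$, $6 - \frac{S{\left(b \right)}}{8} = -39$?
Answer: $\frac{i \sqrt{8783183391410830}}{3502430} \approx 26.758 i$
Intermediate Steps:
$S{\left(b \right)} = 360$ ($S{\left(b \right)} = 48 - -312 = 48 + 312 = 360$)
$c{\left(Q,k \right)} = -716$ ($c{\left(Q,k \right)} = -535 - 181 = -716$)
$\sqrt{c{\left(-916,S{\left(-32 \right)} \right)} + \frac{1}{\left(-153 + 768\right) \left(-765\right) - 3031955}} = \sqrt{-716 + \frac{1}{\left(-153 + 768\right) \left(-765\right) - 3031955}} = \sqrt{-716 + \frac{1}{615 \left(-765\right) - 3031955}} = \sqrt{-716 + \frac{1}{-470475 - 3031955}} = \sqrt{-716 + \frac{1}{-3502430}} = \sqrt{-716 - \frac{1}{3502430}} = \sqrt{- \frac{2507739881}{3502430}} = \frac{i \sqrt{8783183391410830}}{3502430}$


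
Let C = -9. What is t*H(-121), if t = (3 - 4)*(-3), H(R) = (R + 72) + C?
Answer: -174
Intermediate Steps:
H(R) = 63 + R (H(R) = (R + 72) - 9 = (72 + R) - 9 = 63 + R)
t = 3 (t = -1*(-3) = 3)
t*H(-121) = 3*(63 - 121) = 3*(-58) = -174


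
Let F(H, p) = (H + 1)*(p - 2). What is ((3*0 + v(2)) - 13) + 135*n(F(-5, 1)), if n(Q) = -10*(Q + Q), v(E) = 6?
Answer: -10807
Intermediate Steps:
F(H, p) = (1 + H)*(-2 + p)
n(Q) = -20*Q
((3*0 + v(2)) - 13) + 135*n(F(-5, 1)) = ((3*0 + 6) - 13) + 135*(-20*(-2 + 1 - 2*(-5) - 5*1)) = ((0 + 6) - 13) + 135*(-20*(-2 + 1 + 10 - 5)) = (6 - 13) + 135*(-20*4) = -7 + 135*(-80) = -7 - 10800 = -10807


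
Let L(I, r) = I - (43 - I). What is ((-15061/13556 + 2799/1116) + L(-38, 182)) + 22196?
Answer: 2319534315/105059 ≈ 22078.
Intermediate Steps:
L(I, r) = -43 + 2*I (L(I, r) = I + (-43 + I) = -43 + 2*I)
((-15061/13556 + 2799/1116) + L(-38, 182)) + 22196 = ((-15061/13556 + 2799/1116) + (-43 + 2*(-38))) + 22196 = ((-15061*1/13556 + 2799*(1/1116)) + (-43 - 76)) + 22196 = ((-15061/13556 + 311/124) - 119) + 22196 = (146772/105059 - 119) + 22196 = -12355249/105059 + 22196 = 2319534315/105059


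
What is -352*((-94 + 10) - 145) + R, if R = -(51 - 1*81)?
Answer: 80638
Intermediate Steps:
R = 30 (R = -(51 - 81) = -1*(-30) = 30)
-352*((-94 + 10) - 145) + R = -352*((-94 + 10) - 145) + 30 = -352*(-84 - 145) + 30 = -352*(-229) + 30 = 80608 + 30 = 80638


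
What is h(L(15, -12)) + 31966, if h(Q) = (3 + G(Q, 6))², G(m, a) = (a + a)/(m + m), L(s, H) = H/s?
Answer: 127945/4 ≈ 31986.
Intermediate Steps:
L(s, H) = H/s
G(m, a) = a/m (G(m, a) = (2*a)/((2*m)) = (2*a)*(1/(2*m)) = a/m)
h(Q) = (3 + 6/Q)²
h(L(15, -12)) + 31966 = 9*(2 - 12/15)²/(-12/15)² + 31966 = 9*(2 - 12*1/15)²/(-12*1/15)² + 31966 = 9*(2 - ⅘)²/(-⅘)² + 31966 = 9*(25/16)*(6/5)² + 31966 = 9*(25/16)*(36/25) + 31966 = 81/4 + 31966 = 127945/4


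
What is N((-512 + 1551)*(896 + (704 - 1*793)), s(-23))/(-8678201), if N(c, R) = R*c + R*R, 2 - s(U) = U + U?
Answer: -40249008/8678201 ≈ -4.6379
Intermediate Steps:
s(U) = 2 - 2*U (s(U) = 2 - (U + U) = 2 - 2*U)
N(c, R) = R² + R*c (N(c, R) = R*c + R² = R² + R*c)
N((-512 + 1551)*(896 + (704 - 1*793)), s(-23))/(-8678201) = ((2 - 2*(-23))*((2 - 2*(-23)) + (-512 + 1551)*(896 + (704 - 1*793))))/(-8678201) = ((2 + 46)*((2 + 46) + 1039*(896 + (704 - 793))))*(-1/8678201) = (48*(48 + 1039*(896 - 89)))*(-1/8678201) = (48*(48 + 1039*807))*(-1/8678201) = (48*(48 + 838473))*(-1/8678201) = (48*838521)*(-1/8678201) = 40249008*(-1/8678201) = -40249008/8678201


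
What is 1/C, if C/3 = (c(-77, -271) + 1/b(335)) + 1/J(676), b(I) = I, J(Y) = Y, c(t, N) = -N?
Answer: 226460/184115013 ≈ 0.0012300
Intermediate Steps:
C = 184115013/226460 (C = 3*((-1*(-271) + 1/335) + 1/676) = 3*((271 + 1/335) + 1/676) = 3*(90786/335 + 1/676) = 3*(61371671/226460) = 184115013/226460 ≈ 813.01)
1/C = 1/(184115013/226460) = 226460/184115013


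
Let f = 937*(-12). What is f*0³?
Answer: 0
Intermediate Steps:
f = -11244
f*0³ = -11244*0³ = -11244*0 = 0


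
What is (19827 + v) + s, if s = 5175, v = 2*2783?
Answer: 30568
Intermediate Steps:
v = 5566
(19827 + v) + s = (19827 + 5566) + 5175 = 25393 + 5175 = 30568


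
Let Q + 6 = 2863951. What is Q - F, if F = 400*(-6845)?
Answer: 5601945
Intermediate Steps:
Q = 2863945 (Q = -6 + 2863951 = 2863945)
F = -2738000
Q - F = 2863945 - 1*(-2738000) = 2863945 + 2738000 = 5601945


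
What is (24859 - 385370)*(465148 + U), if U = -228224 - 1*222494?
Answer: -5202173730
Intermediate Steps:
U = -450718 (U = -228224 - 222494 = -450718)
(24859 - 385370)*(465148 + U) = (24859 - 385370)*(465148 - 450718) = -360511*14430 = -5202173730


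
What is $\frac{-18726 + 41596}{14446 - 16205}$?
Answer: $- \frac{22870}{1759} \approx -13.002$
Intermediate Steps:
$\frac{-18726 + 41596}{14446 - 16205} = \frac{22870}{-1759} = 22870 \left(- \frac{1}{1759}\right) = - \frac{22870}{1759}$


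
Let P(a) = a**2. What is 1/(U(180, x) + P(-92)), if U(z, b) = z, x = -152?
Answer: 1/8644 ≈ 0.00011569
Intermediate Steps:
1/(U(180, x) + P(-92)) = 1/(180 + (-92)**2) = 1/(180 + 8464) = 1/8644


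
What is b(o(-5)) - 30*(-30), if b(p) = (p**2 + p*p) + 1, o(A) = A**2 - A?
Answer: 2701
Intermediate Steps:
b(p) = 1 + 2*p**2 (b(p) = (p**2 + p**2) + 1 = 2*p**2 + 1 = 1 + 2*p**2)
b(o(-5)) - 30*(-30) = (1 + 2*(-5*(-1 - 5))**2) - 30*(-30) = (1 + 2*(-5*(-6))**2) + 900 = (1 + 2*30**2) + 900 = (1 + 2*900) + 900 = (1 + 1800) + 900 = 1801 + 900 = 2701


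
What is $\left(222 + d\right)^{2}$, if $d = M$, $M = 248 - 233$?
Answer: $56169$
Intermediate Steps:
$M = 15$
$d = 15$
$\left(222 + d\right)^{2} = \left(222 + 15\right)^{2} = 237^{2} = 56169$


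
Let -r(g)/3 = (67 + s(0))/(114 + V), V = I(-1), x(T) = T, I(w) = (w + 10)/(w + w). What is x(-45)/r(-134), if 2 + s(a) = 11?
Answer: 3285/152 ≈ 21.612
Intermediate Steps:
s(a) = 9 (s(a) = -2 + 11 = 9)
I(w) = (10 + w)/(2*w) (I(w) = (10 + w)/((2*w)) = (10 + w)*(1/(2*w)) = (10 + w)/(2*w))
V = -9/2 (V = (½)*(10 - 1)/(-1) = (½)*(-1)*9 = -9/2 ≈ -4.5000)
r(g) = -152/73 (r(g) = -3*(67 + 9)/(114 - 9/2) = -228/219/2 = -228*2/219 = -3*152/219 = -152/73)
x(-45)/r(-134) = -45/(-152/73) = -45*(-73/152) = 3285/152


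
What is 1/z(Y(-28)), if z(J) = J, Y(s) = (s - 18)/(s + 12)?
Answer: 8/23 ≈ 0.34783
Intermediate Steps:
Y(s) = (-18 + s)/(12 + s)
1/z(Y(-28)) = 1/((-18 - 28)/(12 - 28)) = 1/(-46/(-16)) = 1/(-1/16*(-46)) = 1/(23/8) = 8/23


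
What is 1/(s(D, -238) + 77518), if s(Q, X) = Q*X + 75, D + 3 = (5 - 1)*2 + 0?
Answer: 1/76403 ≈ 1.3088e-5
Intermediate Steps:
D = 5 (D = -3 + ((5 - 1)*2 + 0) = -3 + (4*2 + 0) = -3 + (8 + 0) = -3 + 8 = 5)
s(Q, X) = 75 + Q*X
1/(s(D, -238) + 77518) = 1/((75 + 5*(-238)) + 77518) = 1/((75 - 1190) + 77518) = 1/(-1115 + 77518) = 1/76403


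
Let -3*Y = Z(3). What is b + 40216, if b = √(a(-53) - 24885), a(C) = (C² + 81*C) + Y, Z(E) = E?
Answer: 40216 + 3*I*√2930 ≈ 40216.0 + 162.39*I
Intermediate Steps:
Y = -1 (Y = -⅓*3 = -1)
a(C) = -1 + C² + 81*C (a(C) = (C² + 81*C) - 1 = -1 + C² + 81*C)
b = 3*I*√2930 (b = √((-1 + (-53)² + 81*(-53)) - 24885) = √((-1 + 2809 - 4293) - 24885) = √(-1485 - 24885) = √(-26370) = 3*I*√2930 ≈ 162.39*I)
b + 40216 = 3*I*√2930 + 40216 = 40216 + 3*I*√2930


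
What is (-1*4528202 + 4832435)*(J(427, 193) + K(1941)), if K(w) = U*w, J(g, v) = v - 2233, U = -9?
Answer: -5935281597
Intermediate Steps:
J(g, v) = -2233 + v
K(w) = -9*w
(-1*4528202 + 4832435)*(J(427, 193) + K(1941)) = (-1*4528202 + 4832435)*((-2233 + 193) - 9*1941) = (-4528202 + 4832435)*(-2040 - 17469) = 304233*(-19509) = -5935281597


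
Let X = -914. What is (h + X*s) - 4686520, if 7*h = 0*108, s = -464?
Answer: -4262424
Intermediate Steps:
h = 0 (h = (0*108)/7 = (1/7)*0 = 0)
(h + X*s) - 4686520 = (0 - 914*(-464)) - 4686520 = (0 + 424096) - 4686520 = 424096 - 4686520 = -4262424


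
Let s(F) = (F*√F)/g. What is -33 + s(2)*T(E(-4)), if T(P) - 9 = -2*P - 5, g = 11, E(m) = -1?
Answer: -33 + 12*√2/11 ≈ -31.457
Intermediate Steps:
T(P) = 4 - 2*P (T(P) = 9 + (-2*P - 5) = 9 + (-5 - 2*P) = 4 - 2*P)
s(F) = F^(3/2)/11 (s(F) = (F*√F)/11 = F^(3/2)*(1/11) = F^(3/2)/11)
-33 + s(2)*T(E(-4)) = -33 + (2^(3/2)/11)*(4 - 2*(-1)) = -33 + ((2*√2)/11)*(4 + 2) = -33 + (2*√2/11)*6 = -33 + 12*√2/11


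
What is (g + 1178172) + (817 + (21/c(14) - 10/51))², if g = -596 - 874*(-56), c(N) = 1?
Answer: 5015860504/2601 ≈ 1.9284e+6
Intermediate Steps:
g = 48348 (g = -596 + 48944 = 48348)
(g + 1178172) + (817 + (21/c(14) - 10/51))² = (48348 + 1178172) + (817 + (21/1 - 10/51))² = 1226520 + (817 + (21*1 - 10*1/51))² = 1226520 + (817 + (21 - 10/51))² = 1226520 + (817 + 1061/51)² = 1226520 + (42728/51)² = 1226520 + 1825681984/2601 = 5015860504/2601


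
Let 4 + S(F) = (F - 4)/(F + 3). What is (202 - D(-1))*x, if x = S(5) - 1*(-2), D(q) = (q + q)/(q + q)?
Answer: -3015/8 ≈ -376.88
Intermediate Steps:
S(F) = -4 + (-4 + F)/(3 + F) (S(F) = -4 + (F - 4)/(F + 3) = -4 + (-4 + F)/(3 + F))
D(q) = 1 (D(q) = (2*q)/((2*q)) = (2*q)*(1/(2*q)) = 1)
x = -15/8 (x = (-16 - 3*5)/(3 + 5) - 1*(-2) = (-16 - 15)/8 + 2 = (⅛)*(-31) + 2 = -31/8 + 2 = -15/8 ≈ -1.8750)
(202 - D(-1))*x = (202 - 1*1)*(-15/8) = (202 - 1)*(-15/8) = 201*(-15/8) = -3015/8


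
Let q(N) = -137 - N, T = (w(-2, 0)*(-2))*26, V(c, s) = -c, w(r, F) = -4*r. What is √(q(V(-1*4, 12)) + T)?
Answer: I*√557 ≈ 23.601*I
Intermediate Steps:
T = -416 (T = (-4*(-2)*(-2))*26 = (8*(-2))*26 = -16*26 = -416)
√(q(V(-1*4, 12)) + T) = √((-137 - (-1)*(-1*4)) - 416) = √((-137 - (-1)*(-4)) - 416) = √((-137 - 1*4) - 416) = √((-137 - 4) - 416) = √(-141 - 416) = √(-557) = I*√557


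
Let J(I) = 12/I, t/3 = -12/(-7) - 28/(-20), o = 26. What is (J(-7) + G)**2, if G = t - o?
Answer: 413449/1225 ≈ 337.51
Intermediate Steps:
t = 327/35 (t = 3*(-12/(-7) - 28/(-20)) = 3*(-12*(-1/7) - 28*(-1/20)) = 3*(12/7 + 7/5) = 3*(109/35) = 327/35 ≈ 9.3428)
G = -583/35 (G = 327/35 - 1*26 = 327/35 - 26 = -583/35 ≈ -16.657)
(J(-7) + G)**2 = (12/(-7) - 583/35)**2 = (12*(-1/7) - 583/35)**2 = (-12/7 - 583/35)**2 = (-643/35)**2 = 413449/1225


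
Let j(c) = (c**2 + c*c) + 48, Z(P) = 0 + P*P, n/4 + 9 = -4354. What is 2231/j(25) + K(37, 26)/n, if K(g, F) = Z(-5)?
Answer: 19451481/11326348 ≈ 1.7174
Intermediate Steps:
n = -17452 (n = -36 + 4*(-4354) = -36 - 17416 = -17452)
Z(P) = P**2 (Z(P) = 0 + P**2 = P**2)
K(g, F) = 25 (K(g, F) = (-5)**2 = 25)
j(c) = 48 + 2*c**2 (j(c) = (c**2 + c**2) + 48 = 2*c**2 + 48 = 48 + 2*c**2)
2231/j(25) + K(37, 26)/n = 2231/(48 + 2*25**2) + 25/(-17452) = 2231/(48 + 2*625) + 25*(-1/17452) = 2231/(48 + 1250) - 25/17452 = 2231/1298 - 25/17452 = 19451481/11326348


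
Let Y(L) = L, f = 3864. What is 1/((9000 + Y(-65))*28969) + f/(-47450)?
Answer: -100015004251/1228186381175 ≈ -0.081433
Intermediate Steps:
1/((9000 + Y(-65))*28969) + f/(-47450) = 1/((9000 - 65)*28969) + 3864/(-47450) = (1/28969)/8935 + 3864*(-1/47450) = (1/8935)*(1/28969) - 1932/23725 = 1/258838015 - 1932/23725 = -100015004251/1228186381175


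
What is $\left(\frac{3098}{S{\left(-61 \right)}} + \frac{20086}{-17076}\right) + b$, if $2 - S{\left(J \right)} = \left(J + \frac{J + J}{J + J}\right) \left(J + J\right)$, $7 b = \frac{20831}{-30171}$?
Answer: $- \frac{1244983982345}{733100972086} \approx -1.6982$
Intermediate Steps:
$b = - \frac{20831}{211197}$ ($b = \frac{20831 \frac{1}{-30171}}{7} = \frac{20831 \left(- \frac{1}{30171}\right)}{7} = \frac{1}{7} \left(- \frac{20831}{30171}\right) = - \frac{20831}{211197} \approx -0.098633$)
$S{\left(J \right)} = 2 - 2 J \left(1 + J\right)$ ($S{\left(J \right)} = 2 - \left(J + \frac{J + J}{J + J}\right) \left(J + J\right) = 2 - \left(J + \frac{2 J}{2 J}\right) 2 J = 2 - \left(J + 2 J \frac{1}{2 J}\right) 2 J = 2 - \left(J + 1\right) 2 J = 2 - \left(1 + J\right) 2 J = 2 - 2 J \left(1 + J\right)$)
$\left(\frac{3098}{S{\left(-61 \right)}} + \frac{20086}{-17076}\right) + b = \left(\frac{3098}{2 - -122 - 2 \left(-61\right)^{2}} + \frac{20086}{-17076}\right) - \frac{20831}{211197} = \left(\frac{3098}{2 + 122 - 7442} + 20086 \left(- \frac{1}{17076}\right)\right) - \frac{20831}{211197} = \left(\frac{3098}{2 + 122 - 7442} - \frac{10043}{8538}\right) - \frac{20831}{211197} = \left(\frac{3098}{-7318} - \frac{10043}{8538}\right) - \frac{20831}{211197} = \left(3098 \left(- \frac{1}{7318}\right) - \frac{10043}{8538}\right) - \frac{20831}{211197} = \left(- \frac{1549}{3659} - \frac{10043}{8538}\right) - \frac{20831}{211197} = - \frac{49972699}{31240542} - \frac{20831}{211197} = - \frac{1244983982345}{733100972086}$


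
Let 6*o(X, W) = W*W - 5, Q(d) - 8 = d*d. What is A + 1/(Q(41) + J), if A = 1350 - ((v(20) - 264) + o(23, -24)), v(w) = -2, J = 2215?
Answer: 17812003/11712 ≈ 1520.8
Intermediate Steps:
Q(d) = 8 + d² (Q(d) = 8 + d*d = 8 + d²)
o(X, W) = -⅚ + W²/6 (o(X, W) = (W*W - 5)/6 = (W² - 5)/6 = (-5 + W²)/6 = -⅚ + W²/6)
A = 9125/6 (A = 1350 - ((-2 - 264) + (-⅚ + (⅙)*(-24)²)) = 1350 - (-266 + (-⅚ + (⅙)*576)) = 1350 - (-266 + (-⅚ + 96)) = 1350 - (-266 + 571/6) = 1350 - 1*(-1025/6) = 1350 + 1025/6 = 9125/6 ≈ 1520.8)
A + 1/(Q(41) + J) = 9125/6 + 1/((8 + 41²) + 2215) = 9125/6 + 1/((8 + 1681) + 2215) = 9125/6 + 1/(1689 + 2215) = 9125/6 + 1/3904 = 17812003/11712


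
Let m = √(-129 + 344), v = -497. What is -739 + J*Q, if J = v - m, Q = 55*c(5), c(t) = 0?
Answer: -739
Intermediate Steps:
Q = 0 (Q = 55*0 = 0)
m = √215 ≈ 14.663
J = -497 - √215 ≈ -511.66
-739 + J*Q = -739 + (-497 - √215)*0 = -739 + 0 = -739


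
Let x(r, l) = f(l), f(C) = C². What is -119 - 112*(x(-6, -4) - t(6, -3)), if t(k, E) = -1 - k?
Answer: -2695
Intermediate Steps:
x(r, l) = l²
-119 - 112*(x(-6, -4) - t(6, -3)) = -119 - 112*((-4)² - (-1 - 1*6)) = -119 - 112*(16 - (-1 - 6)) = -119 - 112*(16 - 1*(-7)) = -119 - 112*(16 + 7) = -119 - 112*23 = -119 - 2576 = -2695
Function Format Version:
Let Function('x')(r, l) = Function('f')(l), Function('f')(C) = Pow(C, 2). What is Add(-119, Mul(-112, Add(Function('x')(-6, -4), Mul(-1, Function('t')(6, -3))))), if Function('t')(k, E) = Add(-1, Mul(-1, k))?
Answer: -2695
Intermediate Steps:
Function('x')(r, l) = Pow(l, 2)
Add(-119, Mul(-112, Add(Function('x')(-6, -4), Mul(-1, Function('t')(6, -3))))) = Add(-119, Mul(-112, Add(Pow(-4, 2), Mul(-1, Add(-1, Mul(-1, 6)))))) = Add(-119, Mul(-112, Add(16, Mul(-1, Add(-1, -6))))) = Add(-119, Mul(-112, Add(16, Mul(-1, -7)))) = Add(-119, Mul(-112, Add(16, 7))) = Add(-119, Mul(-112, 23)) = Add(-119, -2576) = -2695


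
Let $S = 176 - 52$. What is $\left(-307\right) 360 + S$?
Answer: $-110396$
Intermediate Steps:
$S = 124$ ($S = 176 - 52 = 124$)
$\left(-307\right) 360 + S = \left(-307\right) 360 + 124 = -110520 + 124 = -110396$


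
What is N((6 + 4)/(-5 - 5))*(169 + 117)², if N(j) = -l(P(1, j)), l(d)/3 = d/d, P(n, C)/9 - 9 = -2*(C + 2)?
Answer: -245388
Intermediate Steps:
P(n, C) = 45 - 18*C (P(n, C) = 81 + 9*(-2*(C + 2)) = 81 + 9*(-2*(2 + C)) = 81 + 9*(-4 - 2*C) = 81 + (-36 - 18*C) = 45 - 18*C)
l(d) = 3 (l(d) = 3*(d/d) = 3*1 = 3)
N(j) = -3 (N(j) = -1*3 = -3)
N((6 + 4)/(-5 - 5))*(169 + 117)² = -3*(169 + 117)² = -3*286² = -3*81796 = -245388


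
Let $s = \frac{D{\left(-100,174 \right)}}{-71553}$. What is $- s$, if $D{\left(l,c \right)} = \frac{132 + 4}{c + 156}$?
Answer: $\frac{4}{694485} \approx 5.7597 \cdot 10^{-6}$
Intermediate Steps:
$D{\left(l,c \right)} = \frac{136}{156 + c}$
$s = - \frac{4}{694485}$ ($s = \frac{136 \frac{1}{156 + 174}}{-71553} = \frac{136}{330} \left(- \frac{1}{71553}\right) = 136 \cdot \frac{1}{330} \left(- \frac{1}{71553}\right) = \frac{68}{165} \left(- \frac{1}{71553}\right) = - \frac{4}{694485} \approx -5.7597 \cdot 10^{-6}$)
$- s = \left(-1\right) \left(- \frac{4}{694485}\right) = \frac{4}{694485}$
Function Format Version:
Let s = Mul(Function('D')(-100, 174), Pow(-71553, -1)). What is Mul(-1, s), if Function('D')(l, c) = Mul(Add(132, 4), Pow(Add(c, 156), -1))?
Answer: Rational(4, 694485) ≈ 5.7597e-6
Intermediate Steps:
Function('D')(l, c) = Mul(136, Pow(Add(156, c), -1))
s = Rational(-4, 694485) (s = Mul(Mul(136, Pow(Add(156, 174), -1)), Pow(-71553, -1)) = Mul(Mul(136, Pow(330, -1)), Rational(-1, 71553)) = Mul(Mul(136, Rational(1, 330)), Rational(-1, 71553)) = Mul(Rational(68, 165), Rational(-1, 71553)) = Rational(-4, 694485) ≈ -5.7597e-6)
Mul(-1, s) = Mul(-1, Rational(-4, 694485)) = Rational(4, 694485)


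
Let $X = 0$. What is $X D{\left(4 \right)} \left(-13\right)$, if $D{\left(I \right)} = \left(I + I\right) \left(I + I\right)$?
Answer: $0$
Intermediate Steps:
$D{\left(I \right)} = 4 I^{2}$ ($D{\left(I \right)} = 2 I 2 I = 4 I^{2}$)
$X D{\left(4 \right)} \left(-13\right) = 0 \cdot 4 \cdot 4^{2} \left(-13\right) = 0 \cdot 4 \cdot 16 \left(-13\right) = 0 \cdot 64 \left(-13\right) = 0 \left(-13\right) = 0$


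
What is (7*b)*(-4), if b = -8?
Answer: 224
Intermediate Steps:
(7*b)*(-4) = (7*(-8))*(-4) = -56*(-4) = 224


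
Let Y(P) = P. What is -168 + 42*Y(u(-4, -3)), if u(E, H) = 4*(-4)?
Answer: -840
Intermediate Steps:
u(E, H) = -16
-168 + 42*Y(u(-4, -3)) = -168 + 42*(-16) = -168 - 672 = -840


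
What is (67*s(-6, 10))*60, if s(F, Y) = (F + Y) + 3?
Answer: 28140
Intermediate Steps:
s(F, Y) = 3 + F + Y
(67*s(-6, 10))*60 = (67*(3 - 6 + 10))*60 = (67*7)*60 = 469*60 = 28140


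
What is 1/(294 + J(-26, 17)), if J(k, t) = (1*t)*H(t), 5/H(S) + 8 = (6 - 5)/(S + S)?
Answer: 271/76784 ≈ 0.0035294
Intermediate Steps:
H(S) = 5/(-8 + 1/(2*S)) (H(S) = 5/(-8 + (6 - 5)/(S + S)) = 5/(-8 + 1/(2*S)))
J(k, t) = -10*t**2/(-1 + 16*t) (J(k, t) = (1*t)*(-10*t/(-1 + 16*t)) = t*(-10*t/(-1 + 16*t)) = -10*t**2/(-1 + 16*t))
1/(294 + J(-26, 17)) = 1/(294 - 10*17**2/(-1 + 16*17)) = 1/(294 - 10*289/(-1 + 272)) = 1/(294 - 10*289/271) = 1/(294 - 10*289*1/271) = 1/(294 - 2890/271) = 1/(76784/271) = 271/76784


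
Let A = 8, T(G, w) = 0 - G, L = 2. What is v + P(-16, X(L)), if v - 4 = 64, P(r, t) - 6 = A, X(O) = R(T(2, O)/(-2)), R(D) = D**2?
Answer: 82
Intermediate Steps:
T(G, w) = -G
X(O) = 1 (X(O) = (-1*2/(-2))**2 = (-2*(-1/2))**2 = 1**2 = 1)
P(r, t) = 14 (P(r, t) = 6 + 8 = 14)
v = 68 (v = 4 + 64 = 68)
v + P(-16, X(L)) = 68 + 14 = 82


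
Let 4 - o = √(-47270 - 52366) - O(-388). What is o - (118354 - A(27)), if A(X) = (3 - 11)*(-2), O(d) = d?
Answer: -118722 - 38*I*√69 ≈ -1.1872e+5 - 315.65*I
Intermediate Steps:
A(X) = 16 (A(X) = -8*(-2) = 16)
o = -384 - 38*I*√69 (o = 4 - (√(-47270 - 52366) - 1*(-388)) = 4 - (√(-99636) + 388) = 4 - (38*I*√69 + 388) = 4 - (388 + 38*I*√69) = 4 + (-388 - 38*I*√69) = -384 - 38*I*√69 ≈ -384.0 - 315.65*I)
o - (118354 - A(27)) = (-384 - 38*I*√69) - (118354 - 1*16) = (-384 - 38*I*√69) - (118354 - 16) = (-384 - 38*I*√69) - 1*118338 = (-384 - 38*I*√69) - 118338 = -118722 - 38*I*√69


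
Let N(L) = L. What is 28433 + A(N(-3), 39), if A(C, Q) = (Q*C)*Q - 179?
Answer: 23691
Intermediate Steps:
A(C, Q) = -179 + C*Q**2 (A(C, Q) = (C*Q)*Q - 179 = C*Q**2 - 179 = -179 + C*Q**2)
28433 + A(N(-3), 39) = 28433 + (-179 - 3*39**2) = 28433 + (-179 - 3*1521) = 28433 + (-179 - 4563) = 28433 - 4742 = 23691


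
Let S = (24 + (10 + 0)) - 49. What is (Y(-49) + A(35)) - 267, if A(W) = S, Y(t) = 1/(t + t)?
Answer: -27637/98 ≈ -282.01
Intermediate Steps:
Y(t) = 1/(2*t)
S = -15 (S = (24 + 10) - 49 = 34 - 49 = -15)
A(W) = -15
(Y(-49) + A(35)) - 267 = ((½)/(-49) - 15) - 267 = ((½)*(-1/49) - 15) - 267 = (-1/98 - 15) - 267 = -1471/98 - 267 = -27637/98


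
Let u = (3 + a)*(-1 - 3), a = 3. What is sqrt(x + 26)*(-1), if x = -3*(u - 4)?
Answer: -sqrt(110) ≈ -10.488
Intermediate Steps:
u = -24 (u = (3 + 3)*(-1 - 3) = 6*(-4) = -24)
x = 84 (x = -3*(-24 - 4) = -3*(-28) = 84)
sqrt(x + 26)*(-1) = sqrt(84 + 26)*(-1) = sqrt(110)*(-1) = -sqrt(110)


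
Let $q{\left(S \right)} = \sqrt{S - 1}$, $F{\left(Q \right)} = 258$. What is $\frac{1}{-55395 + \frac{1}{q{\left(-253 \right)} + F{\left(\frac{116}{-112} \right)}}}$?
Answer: $\frac{- \sqrt{254} + 258 i}{- 14291909 i + 55395 \sqrt{254}} \approx -1.8052 \cdot 10^{-5} + 7.6383 \cdot 10^{-14} i$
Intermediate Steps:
$q{\left(S \right)} = \sqrt{-1 + S}$
$\frac{1}{-55395 + \frac{1}{q{\left(-253 \right)} + F{\left(\frac{116}{-112} \right)}}} = \frac{1}{-55395 + \frac{1}{\sqrt{-1 - 253} + 258}} = \frac{1}{-55395 + \frac{1}{\sqrt{-254} + 258}} = \frac{1}{-55395 + \frac{1}{i \sqrt{254} + 258}} = \frac{1}{-55395 + \frac{1}{258 + i \sqrt{254}}}$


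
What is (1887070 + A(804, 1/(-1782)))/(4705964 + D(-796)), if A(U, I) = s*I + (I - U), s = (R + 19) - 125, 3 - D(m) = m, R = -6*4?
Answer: 1120442047/2795817222 ≈ 0.40076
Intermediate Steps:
R = -24
D(m) = 3 - m
s = -130 (s = (-24 + 19) - 125 = -5 - 125 = -130)
A(U, I) = -U - 129*I (A(U, I) = -130*I + (I - U) = -U - 129*I)
(1887070 + A(804, 1/(-1782)))/(4705964 + D(-796)) = (1887070 + (-1*804 - 129/(-1782)))/(4705964 + (3 - 1*(-796))) = (1887070 + (-804 - 129*(-1/1782)))/(4705964 + (3 + 796)) = (1887070 + (-804 + 43/594))/(4705964 + 799) = (1887070 - 477533/594)/4706763 = (1120442047/594)*(1/4706763) = 1120442047/2795817222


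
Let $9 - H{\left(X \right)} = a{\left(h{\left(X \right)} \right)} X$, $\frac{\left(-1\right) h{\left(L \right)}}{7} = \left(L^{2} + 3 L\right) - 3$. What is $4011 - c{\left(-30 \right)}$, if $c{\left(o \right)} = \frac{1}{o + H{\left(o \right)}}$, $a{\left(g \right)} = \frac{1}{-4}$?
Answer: $\frac{228629}{57} \approx 4011.0$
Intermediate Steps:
$h{\left(L \right)} = 21 - 21 L - 7 L^{2}$ ($h{\left(L \right)} = - 7 \left(\left(L^{2} + 3 L\right) - 3\right) = - 7 \left(-3 + L^{2} + 3 L\right) = 21 - 21 L - 7 L^{2}$)
$a{\left(g \right)} = - \frac{1}{4}$
$H{\left(X \right)} = 9 + \frac{X}{4}$ ($H{\left(X \right)} = 9 - - \frac{X}{4} = 9 + \frac{X}{4}$)
$c{\left(o \right)} = \frac{1}{9 + \frac{5 o}{4}}$ ($c{\left(o \right)} = \frac{1}{o + \left(9 + \frac{o}{4}\right)} = \frac{1}{9 + \frac{5 o}{4}}$)
$4011 - c{\left(-30 \right)} = 4011 - \frac{4}{36 + 5 \left(-30\right)} = 4011 - \frac{4}{36 - 150} = 4011 - \frac{4}{-114} = 4011 - 4 \left(- \frac{1}{114}\right) = 4011 - - \frac{2}{57} = 4011 + \frac{2}{57} = \frac{228629}{57}$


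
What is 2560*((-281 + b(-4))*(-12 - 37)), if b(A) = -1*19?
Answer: 37632000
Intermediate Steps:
b(A) = -19
2560*((-281 + b(-4))*(-12 - 37)) = 2560*((-281 - 19)*(-12 - 37)) = 2560*(-300*(-49)) = 2560*14700 = 37632000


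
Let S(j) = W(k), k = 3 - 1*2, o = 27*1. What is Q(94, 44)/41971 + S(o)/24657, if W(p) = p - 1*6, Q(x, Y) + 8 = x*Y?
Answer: 101574241/1034878947 ≈ 0.098151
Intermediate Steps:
Q(x, Y) = -8 + Y*x (Q(x, Y) = -8 + x*Y = -8 + Y*x)
o = 27
k = 1 (k = 3 - 2 = 1)
W(p) = -6 + p (W(p) = p - 6 = -6 + p)
S(j) = -5 (S(j) = -6 + 1 = -5)
Q(94, 44)/41971 + S(o)/24657 = (-8 + 44*94)/41971 - 5/24657 = (-8 + 4136)*(1/41971) - 5*1/24657 = 4128*(1/41971) - 5/24657 = 4128/41971 - 5/24657 = 101574241/1034878947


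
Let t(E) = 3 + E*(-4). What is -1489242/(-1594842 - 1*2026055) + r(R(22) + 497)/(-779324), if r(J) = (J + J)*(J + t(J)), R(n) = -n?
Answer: 216145421061/100780426201 ≈ 2.1447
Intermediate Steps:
t(E) = 3 - 4*E
r(J) = 2*J*(3 - 3*J) (r(J) = (J + J)*(J + (3 - 4*J)) = (2*J)*(3 - 3*J) = 2*J*(3 - 3*J))
-1489242/(-1594842 - 1*2026055) + r(R(22) + 497)/(-779324) = -1489242/(-1594842 - 1*2026055) + (6*(-1*22 + 497)*(1 - (-1*22 + 497)))/(-779324) = -1489242/(-1594842 - 2026055) + (6*(-22 + 497)*(1 - (-22 + 497)))*(-1/779324) = -1489242/(-3620897) + (6*475*(1 - 1*475))*(-1/779324) = -1489242*(-1/3620897) + (6*475*(1 - 475))*(-1/779324) = 1489242/3620897 + (6*475*(-474))*(-1/779324) = 1489242/3620897 - 1350900*(-1/779324) = 1489242/3620897 + 337725/194831 = 216145421061/100780426201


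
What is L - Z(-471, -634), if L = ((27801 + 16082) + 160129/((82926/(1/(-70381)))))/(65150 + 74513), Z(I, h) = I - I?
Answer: 256119390771569/815131201050378 ≈ 0.31421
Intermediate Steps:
Z(I, h) = 0
L = 256119390771569/815131201050378 (L = (43883 + 160129/((82926/(-1/70381))))/139663 = (43883 + 160129/((82926*(-70381))))*(1/139663) = (43883 + 160129/(-5836414806))*(1/139663) = (43883 + 160129*(-1/5836414806))*(1/139663) = (43883 - 160129/5836414806)*(1/139663) = (256119390771569/5836414806)*(1/139663) = 256119390771569/815131201050378 ≈ 0.31421)
L - Z(-471, -634) = 256119390771569/815131201050378 - 1*0 = 256119390771569/815131201050378 + 0 = 256119390771569/815131201050378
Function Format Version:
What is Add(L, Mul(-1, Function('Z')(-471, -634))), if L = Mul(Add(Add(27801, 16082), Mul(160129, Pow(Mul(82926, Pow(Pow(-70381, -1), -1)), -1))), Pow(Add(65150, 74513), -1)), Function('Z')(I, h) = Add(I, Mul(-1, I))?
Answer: Rational(256119390771569, 815131201050378) ≈ 0.31421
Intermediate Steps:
Function('Z')(I, h) = 0
L = Rational(256119390771569, 815131201050378) (L = Mul(Add(43883, Mul(160129, Pow(Mul(82926, Pow(Rational(-1, 70381), -1)), -1))), Pow(139663, -1)) = Mul(Add(43883, Mul(160129, Pow(Mul(82926, -70381), -1))), Rational(1, 139663)) = Mul(Add(43883, Mul(160129, Pow(-5836414806, -1))), Rational(1, 139663)) = Mul(Add(43883, Mul(160129, Rational(-1, 5836414806))), Rational(1, 139663)) = Mul(Add(43883, Rational(-160129, 5836414806)), Rational(1, 139663)) = Mul(Rational(256119390771569, 5836414806), Rational(1, 139663)) = Rational(256119390771569, 815131201050378) ≈ 0.31421)
Add(L, Mul(-1, Function('Z')(-471, -634))) = Add(Rational(256119390771569, 815131201050378), Mul(-1, 0)) = Add(Rational(256119390771569, 815131201050378), 0) = Rational(256119390771569, 815131201050378)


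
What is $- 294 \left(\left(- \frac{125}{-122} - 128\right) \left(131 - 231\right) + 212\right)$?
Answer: $- \frac{231519708}{61} \approx -3.7954 \cdot 10^{6}$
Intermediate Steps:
$- 294 \left(\left(- \frac{125}{-122} - 128\right) \left(131 - 231\right) + 212\right) = - 294 \left(\left(\left(-125\right) \left(- \frac{1}{122}\right) - 128\right) \left(-100\right) + 212\right) = - 294 \left(\left(\frac{125}{122} - 128\right) \left(-100\right) + 212\right) = - 294 \left(\left(- \frac{15491}{122}\right) \left(-100\right) + 212\right) = - 294 \left(\frac{774550}{61} + 212\right) = \left(-294\right) \frac{787482}{61} = - \frac{231519708}{61}$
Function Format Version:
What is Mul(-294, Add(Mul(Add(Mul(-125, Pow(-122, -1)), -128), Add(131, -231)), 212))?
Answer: Rational(-231519708, 61) ≈ -3.7954e+6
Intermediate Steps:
Mul(-294, Add(Mul(Add(Mul(-125, Pow(-122, -1)), -128), Add(131, -231)), 212)) = Mul(-294, Add(Mul(Add(Mul(-125, Rational(-1, 122)), -128), -100), 212)) = Mul(-294, Add(Mul(Add(Rational(125, 122), -128), -100), 212)) = Mul(-294, Add(Mul(Rational(-15491, 122), -100), 212)) = Mul(-294, Add(Rational(774550, 61), 212)) = Mul(-294, Rational(787482, 61)) = Rational(-231519708, 61)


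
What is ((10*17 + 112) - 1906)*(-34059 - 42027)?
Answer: 123563664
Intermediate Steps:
((10*17 + 112) - 1906)*(-34059 - 42027) = ((170 + 112) - 1906)*(-76086) = (282 - 1906)*(-76086) = -1624*(-76086) = 123563664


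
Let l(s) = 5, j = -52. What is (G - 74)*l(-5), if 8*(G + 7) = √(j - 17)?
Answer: -405 + 5*I*√69/8 ≈ -405.0 + 5.1916*I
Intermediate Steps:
G = -7 + I*√69/8 (G = -7 + √(-52 - 17)/8 = -7 + √(-69)/8 = -7 + (I*√69)/8 = -7 + I*√69/8 ≈ -7.0 + 1.0383*I)
(G - 74)*l(-5) = ((-7 + I*√69/8) - 74)*5 = (-81 + I*√69/8)*5 = -405 + 5*I*√69/8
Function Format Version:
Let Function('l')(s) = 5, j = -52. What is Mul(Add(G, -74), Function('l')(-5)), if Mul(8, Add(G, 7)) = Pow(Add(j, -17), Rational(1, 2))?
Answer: Add(-405, Mul(Rational(5, 8), I, Pow(69, Rational(1, 2)))) ≈ Add(-405.00, Mul(5.1916, I))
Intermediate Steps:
G = Add(-7, Mul(Rational(1, 8), I, Pow(69, Rational(1, 2)))) (G = Add(-7, Mul(Rational(1, 8), Pow(Add(-52, -17), Rational(1, 2)))) = Add(-7, Mul(Rational(1, 8), Pow(-69, Rational(1, 2)))) = Add(-7, Mul(Rational(1, 8), Mul(I, Pow(69, Rational(1, 2))))) = Add(-7, Mul(Rational(1, 8), I, Pow(69, Rational(1, 2)))) ≈ Add(-7.0000, Mul(1.0383, I)))
Mul(Add(G, -74), Function('l')(-5)) = Mul(Add(Add(-7, Mul(Rational(1, 8), I, Pow(69, Rational(1, 2)))), -74), 5) = Mul(Add(-81, Mul(Rational(1, 8), I, Pow(69, Rational(1, 2)))), 5) = Add(-405, Mul(Rational(5, 8), I, Pow(69, Rational(1, 2))))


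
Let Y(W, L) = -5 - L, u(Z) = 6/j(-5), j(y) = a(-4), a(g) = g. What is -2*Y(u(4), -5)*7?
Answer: 0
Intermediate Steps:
j(y) = -4
u(Z) = -3/2 (u(Z) = 6/(-4) = 6*(-1/4) = -3/2)
-2*Y(u(4), -5)*7 = -2*(-5 - 1*(-5))*7 = -2*(-5 + 5)*7 = -2*0*7 = 0*7 = 0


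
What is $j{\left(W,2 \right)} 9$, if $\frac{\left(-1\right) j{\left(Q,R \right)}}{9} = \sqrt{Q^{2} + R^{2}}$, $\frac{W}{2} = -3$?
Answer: $- 162 \sqrt{10} \approx -512.29$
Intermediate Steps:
$W = -6$ ($W = 2 \left(-3\right) = -6$)
$j{\left(Q,R \right)} = - 9 \sqrt{Q^{2} + R^{2}}$
$j{\left(W,2 \right)} 9 = - 9 \sqrt{\left(-6\right)^{2} + 2^{2}} \cdot 9 = - 9 \sqrt{36 + 4} \cdot 9 = - 9 \sqrt{40} \cdot 9 = - 9 \cdot 2 \sqrt{10} \cdot 9 = - 18 \sqrt{10} \cdot 9 = - 162 \sqrt{10}$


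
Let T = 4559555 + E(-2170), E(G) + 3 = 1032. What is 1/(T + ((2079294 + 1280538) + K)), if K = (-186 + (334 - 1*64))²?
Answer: 1/7927472 ≈ 1.2614e-7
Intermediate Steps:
E(G) = 1029 (E(G) = -3 + 1032 = 1029)
K = 7056 (K = (-186 + (334 - 64))² = (-186 + 270)² = 84² = 7056)
T = 4560584 (T = 4559555 + 1029 = 4560584)
1/(T + ((2079294 + 1280538) + K)) = 1/(4560584 + ((2079294 + 1280538) + 7056)) = 1/(4560584 + (3359832 + 7056)) = 1/(4560584 + 3366888) = 1/7927472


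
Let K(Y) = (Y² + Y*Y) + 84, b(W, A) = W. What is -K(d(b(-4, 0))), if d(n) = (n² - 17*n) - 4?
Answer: -12884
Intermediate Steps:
d(n) = -4 + n² - 17*n
K(Y) = 84 + 2*Y² (K(Y) = (Y² + Y²) + 84 = 2*Y² + 84 = 84 + 2*Y²)
-K(d(b(-4, 0))) = -(84 + 2*(-4 + (-4)² - 17*(-4))²) = -(84 + 2*(-4 + 16 + 68)²) = -(84 + 2*80²) = -(84 + 2*6400) = -(84 + 12800) = -1*12884 = -12884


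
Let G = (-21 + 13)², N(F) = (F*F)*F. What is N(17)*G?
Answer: 314432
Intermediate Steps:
N(F) = F³ (N(F) = F²*F = F³)
G = 64 (G = (-8)² = 64)
N(17)*G = 17³*64 = 4913*64 = 314432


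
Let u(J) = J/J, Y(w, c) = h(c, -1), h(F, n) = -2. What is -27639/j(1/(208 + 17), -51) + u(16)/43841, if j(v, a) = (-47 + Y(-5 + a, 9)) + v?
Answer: 272637325799/483303184 ≈ 564.11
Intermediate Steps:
Y(w, c) = -2
j(v, a) = -49 + v (j(v, a) = (-47 - 2) + v = -49 + v)
u(J) = 1
-27639/j(1/(208 + 17), -51) + u(16)/43841 = -27639/(-49 + 1/(208 + 17)) + 1/43841 = -27639/(-49 + 1/225) + 1*(1/43841) = -27639/(-49 + 1/225) + 1/43841 = -27639/(-11024/225) + 1/43841 = -27639*(-225/11024) + 1/43841 = 6218775/11024 + 1/43841 = 272637325799/483303184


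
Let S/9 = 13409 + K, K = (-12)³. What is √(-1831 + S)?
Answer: √103298 ≈ 321.40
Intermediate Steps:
K = -1728
S = 105129 (S = 9*(13409 - 1728) = 9*11681 = 105129)
√(-1831 + S) = √(-1831 + 105129) = √103298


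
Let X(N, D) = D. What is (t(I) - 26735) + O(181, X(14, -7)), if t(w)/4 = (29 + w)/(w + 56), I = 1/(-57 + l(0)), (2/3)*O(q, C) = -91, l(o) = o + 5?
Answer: -156433817/5822 ≈ -26869.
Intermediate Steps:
l(o) = 5 + o
O(q, C) = -273/2 (O(q, C) = (3/2)*(-91) = -273/2)
I = -1/52 (I = 1/(-57 + (5 + 0)) = 1/(-57 + 5) = 1/(-52) = -1/52 ≈ -0.019231)
t(w) = 4*(29 + w)/(56 + w) (t(w) = 4*((29 + w)/(w + 56)) = 4*((29 + w)/(56 + w)) = 4*(29 + w)/(56 + w))
(t(I) - 26735) + O(181, X(14, -7)) = (4*(29 - 1/52)/(56 - 1/52) - 26735) - 273/2 = (4*(1507/52)/(2911/52) - 26735) - 273/2 = (4*(52/2911)*(1507/52) - 26735) - 273/2 = (6028/2911 - 26735) - 273/2 = -77819557/2911 - 273/2 = -156433817/5822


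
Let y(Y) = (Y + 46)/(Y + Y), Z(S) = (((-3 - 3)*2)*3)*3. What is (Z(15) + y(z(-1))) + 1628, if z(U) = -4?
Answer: 6059/4 ≈ 1514.8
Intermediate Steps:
Z(S) = -108 (Z(S) = (-6*2*3)*3 = -12*3*3 = -36*3 = -108)
y(Y) = (46 + Y)/(2*Y) (y(Y) = (46 + Y)/((2*Y)) = (46 + Y)*(1/(2*Y)) = (46 + Y)/(2*Y))
(Z(15) + y(z(-1))) + 1628 = (-108 + (½)*(46 - 4)/(-4)) + 1628 = (-108 + (½)*(-¼)*42) + 1628 = (-108 - 21/4) + 1628 = -453/4 + 1628 = 6059/4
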